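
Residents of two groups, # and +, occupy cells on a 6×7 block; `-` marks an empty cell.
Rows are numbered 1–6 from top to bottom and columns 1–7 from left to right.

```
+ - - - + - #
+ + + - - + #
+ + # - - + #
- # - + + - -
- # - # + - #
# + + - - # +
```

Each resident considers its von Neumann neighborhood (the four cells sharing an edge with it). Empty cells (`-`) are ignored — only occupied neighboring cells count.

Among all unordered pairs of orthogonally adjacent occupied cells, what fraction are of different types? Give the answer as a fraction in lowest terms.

11/24

Scan each occupied cell's neighbors to the right and below so each pair is counted once.
From row 1: 0 unlike of 2 pairs (running 0/2).
From row 2: 2 unlike of 8 pairs (running 2/10).
From row 3: 3 unlike of 4 pairs (running 5/14).
From row 4: 1 unlike of 4 pairs (running 6/18).
From row 5: 3 unlike of 3 pairs (running 9/21).
From row 6: 2 unlike of 3 pairs (running 11/24).
Total adjacent occupied pairs: 24; unlike-type pairs: 11.
11/24 is already in lowest terms.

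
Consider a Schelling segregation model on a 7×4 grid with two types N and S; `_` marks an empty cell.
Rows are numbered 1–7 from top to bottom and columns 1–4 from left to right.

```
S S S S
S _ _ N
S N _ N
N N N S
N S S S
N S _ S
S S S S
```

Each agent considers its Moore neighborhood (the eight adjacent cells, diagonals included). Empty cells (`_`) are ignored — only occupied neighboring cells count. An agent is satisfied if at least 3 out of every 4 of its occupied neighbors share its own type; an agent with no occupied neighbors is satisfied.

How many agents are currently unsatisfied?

16

(1,1)S 2/2 ✓
(1,2)S 3/3 ✓
(1,3)S 2/3 ✗
(1,4)S 1/2 ✗
(2,1)S 3/4 ✓
(2,4)N 1/3 ✗
(3,1)S 1/4 ✗
(3,2)N 3/5 ✗
(3,4)N 2/3 ✗
(4,1)N 3/5 ✗
(4,2)N 4/7 ✗
(4,3)N 3/7 ✗
(4,4)S 2/4 ✗
(5,1)N 3/5 ✗
(5,2)S 2/7 ✗
(5,3)S 5/7 ✗
(5,4)S 3/4 ✓
(6,1)N 1/5 ✗
(6,2)S 5/7 ✗
(6,4)S 4/4 ✓
(7,1)S 2/3 ✗
(7,2)S 3/4 ✓
(7,3)S 4/4 ✓
(7,4)S 2/2 ✓
Unsatisfied: (1,3), (1,4), (2,4), (3,1), (3,2), (3,4), (4,1), (4,2), (4,3), (4,4), (5,1), (5,2), (5,3), (6,1), (6,2), (7,1) — 16 in total.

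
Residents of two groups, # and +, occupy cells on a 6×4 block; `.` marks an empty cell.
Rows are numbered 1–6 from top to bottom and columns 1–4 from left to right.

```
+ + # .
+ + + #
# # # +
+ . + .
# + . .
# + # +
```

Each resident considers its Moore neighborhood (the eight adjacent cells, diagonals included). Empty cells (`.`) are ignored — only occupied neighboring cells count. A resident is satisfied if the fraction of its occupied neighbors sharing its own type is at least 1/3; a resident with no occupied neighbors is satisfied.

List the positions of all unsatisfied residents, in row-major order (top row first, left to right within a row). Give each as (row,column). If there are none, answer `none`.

(1,3), (3,1), (3,2), (4,1), (5,1), (6,2), (6,3), (6,4)

(1,1)+ 3/3 ✓
(1,2)+ 4/5 ✓
(1,3)# 1/4 ✗
(2,1)+ 3/5 ✓
(2,2)+ 4/8 ✓
(2,3)+ 3/7 ✓
(2,4)# 2/4 ✓
(3,1)# 1/4 ✗
(3,2)# 2/7 ✗
(3,3)# 2/6 ✓
(3,4)+ 2/4 ✓
(4,1)+ 1/4 ✗
(4,3)+ 2/4 ✓
(5,1)# 1/4 ✗
(5,2)+ 3/6 ✓
(6,1)# 1/3 ✓
(6,2)+ 1/4 ✗
(6,3)# 0/3 ✗
(6,4)+ 0/1 ✗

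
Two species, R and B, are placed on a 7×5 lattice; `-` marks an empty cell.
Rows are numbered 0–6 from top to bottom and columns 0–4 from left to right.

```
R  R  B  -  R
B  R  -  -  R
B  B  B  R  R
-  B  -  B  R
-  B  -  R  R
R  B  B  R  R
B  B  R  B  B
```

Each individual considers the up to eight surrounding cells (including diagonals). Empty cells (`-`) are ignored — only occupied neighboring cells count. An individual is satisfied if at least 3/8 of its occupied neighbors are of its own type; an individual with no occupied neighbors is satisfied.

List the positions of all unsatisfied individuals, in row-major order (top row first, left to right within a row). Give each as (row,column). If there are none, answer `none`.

(0,0)R 2/3 ok
(0,1)R 2/4 ok
(0,2)B 0/2 unhappy
(0,4)R 1/1 ok
(1,0)B 2/5 ok
(1,1)R 2/7 unhappy
(1,4)R 3/3 ok
(2,0)B 3/4 ok
(2,1)B 4/5 ok
(2,2)B 3/5 ok
(2,3)R 3/5 ok
(2,4)R 3/4 ok
(3,1)B 4/4 ok
(3,3)B 1/6 unhappy
(3,4)R 4/5 ok
(4,1)B 3/4 ok
(4,3)R 4/6 ok
(4,4)R 4/5 ok
(5,0)R 0/4 unhappy
(5,1)B 4/6 ok
(5,2)B 4/7 ok
(5,3)R 4/7 ok
(5,4)R 3/5 ok
(6,0)B 2/3 ok
(6,1)B 3/5 ok
(6,2)R 1/5 unhappy
(6,3)B 2/5 ok
(6,4)B 1/3 unhappy

(0,2), (1,1), (3,3), (5,0), (6,2), (6,4)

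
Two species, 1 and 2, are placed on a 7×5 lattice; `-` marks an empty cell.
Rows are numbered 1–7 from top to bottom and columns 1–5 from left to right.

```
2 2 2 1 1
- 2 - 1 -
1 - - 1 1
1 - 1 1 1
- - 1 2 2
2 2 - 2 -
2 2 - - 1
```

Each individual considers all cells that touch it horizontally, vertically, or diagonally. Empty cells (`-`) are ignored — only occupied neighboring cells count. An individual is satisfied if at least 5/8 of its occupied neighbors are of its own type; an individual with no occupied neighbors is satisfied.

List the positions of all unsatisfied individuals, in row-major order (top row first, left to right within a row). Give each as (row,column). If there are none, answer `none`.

(1,3), (3,1), (4,5), (5,3), (5,4), (5,5), (6,4), (7,5)

Row 1: (1,1)2 2/2 satisfied · (1,2)2 3/3 satisfied · (1,3)2 2/4 not · (1,4)1 2/3 satisfied · (1,5)1 2/2 satisfied
Row 2: (2,2)2 3/4 satisfied · (2,4)1 4/5 satisfied
Row 3: (3,1)1 1/2 not · (3,4)1 5/5 satisfied · (3,5)1 4/4 satisfied
Row 4: (4,1)1 1/1 satisfied · (4,3)1 3/4 satisfied · (4,4)1 5/7 satisfied · (4,5)1 3/5 not
Row 5: (5,3)1 2/5 not · (5,4)2 2/6 not · (5,5)2 2/4 not
Row 6: (6,1)2 3/3 satisfied · (6,2)2 3/4 satisfied · (6,4)2 2/4 not
Row 7: (7,1)2 3/3 satisfied · (7,2)2 3/3 satisfied · (7,5)1 0/1 not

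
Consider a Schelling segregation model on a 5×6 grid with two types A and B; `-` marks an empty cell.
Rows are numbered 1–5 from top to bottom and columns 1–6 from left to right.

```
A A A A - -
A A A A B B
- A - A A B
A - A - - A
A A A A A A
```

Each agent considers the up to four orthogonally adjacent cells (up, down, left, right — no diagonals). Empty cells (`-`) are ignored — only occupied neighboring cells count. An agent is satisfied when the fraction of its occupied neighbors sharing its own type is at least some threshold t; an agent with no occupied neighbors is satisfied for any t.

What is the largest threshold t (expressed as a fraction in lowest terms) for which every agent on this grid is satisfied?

(1,1)A 2/2
(1,2)A 3/3
(1,3)A 3/3
(1,4)A 2/2
(2,1)A 2/2
(2,2)A 4/4
(2,3)A 3/3
(2,4)A 3/4
(2,5)B 1/3
(2,6)B 2/2
(3,2)A 1/1
(3,4)A 2/2
(3,5)A 1/3
(3,6)B 1/3
(4,1)A 1/1
(4,3)A 1/1
(4,6)A 1/2
(5,1)A 2/2
(5,2)A 2/2
(5,3)A 3/3
(5,4)A 2/2
(5,5)A 2/2
(5,6)A 2/2
The smallest same-type fraction is 1/3 at (2,5), which reduces to 1/3. Any threshold above that leaves this agent unsatisfied.

1/3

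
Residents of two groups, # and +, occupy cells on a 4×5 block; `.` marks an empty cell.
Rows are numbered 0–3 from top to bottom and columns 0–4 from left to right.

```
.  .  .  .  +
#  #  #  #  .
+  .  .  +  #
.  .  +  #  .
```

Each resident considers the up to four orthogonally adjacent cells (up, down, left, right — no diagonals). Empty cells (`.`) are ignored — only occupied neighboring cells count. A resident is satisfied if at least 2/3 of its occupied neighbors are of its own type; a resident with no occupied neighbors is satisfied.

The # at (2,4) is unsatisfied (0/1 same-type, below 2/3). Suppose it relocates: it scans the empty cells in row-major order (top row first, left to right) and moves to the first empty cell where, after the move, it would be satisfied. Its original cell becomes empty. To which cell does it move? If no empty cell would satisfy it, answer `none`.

(0,0)

Vacating (2,4). Empty cells in order:
  (0,0): 1/1 same-type → satisfied — stop here.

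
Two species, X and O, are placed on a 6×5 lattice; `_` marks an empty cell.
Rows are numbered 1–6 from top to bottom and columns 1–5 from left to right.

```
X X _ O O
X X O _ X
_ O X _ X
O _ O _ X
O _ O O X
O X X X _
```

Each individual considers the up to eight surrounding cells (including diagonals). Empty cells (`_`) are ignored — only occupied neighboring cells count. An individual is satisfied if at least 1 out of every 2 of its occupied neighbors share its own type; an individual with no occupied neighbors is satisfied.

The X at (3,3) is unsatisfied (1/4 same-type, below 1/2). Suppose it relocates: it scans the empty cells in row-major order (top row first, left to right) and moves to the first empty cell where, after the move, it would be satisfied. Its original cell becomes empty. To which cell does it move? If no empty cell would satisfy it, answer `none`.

(1,3)

Vacating (3,3). Empty cells in order:
  (1,3): 2/4 same-type → satisfied — stop here.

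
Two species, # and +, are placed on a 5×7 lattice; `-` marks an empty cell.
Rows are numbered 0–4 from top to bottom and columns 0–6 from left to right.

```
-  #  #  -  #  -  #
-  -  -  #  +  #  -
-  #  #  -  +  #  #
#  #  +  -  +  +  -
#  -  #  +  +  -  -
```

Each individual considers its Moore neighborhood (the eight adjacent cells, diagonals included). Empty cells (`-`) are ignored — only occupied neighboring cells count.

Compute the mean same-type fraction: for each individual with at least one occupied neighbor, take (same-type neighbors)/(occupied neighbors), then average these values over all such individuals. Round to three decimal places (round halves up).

(0,1)# 1/1
(0,2)# 2/2
(0,4)# 2/3
(0,6)# 1/1
(1,3)# 3/5
(1,4)+ 1/5
(1,5)# 4/6
(2,1)# 3/4
(2,2)# 3/4
(2,4)+ 3/6
(2,5)# 2/6
(2,6)# 2/3
(3,0)# 3/3
(3,1)# 5/6
(3,2)+ 1/5
(3,4)+ 4/5
(3,5)+ 3/5
(4,0)# 2/2
(4,2)# 1/3
(4,3)+ 3/4
(4,4)+ 3/3
Sum over 21 individuals: 1/1 + 2/2 + 2/3 + 1/1 + 3/5 + 1/5 + 4/6 + 3/4 + 3/4 + 3/6 + 2/6 + 2/3 + 3/3 + 5/6 + 1/5 + 4/5 + 3/5 + 2/2 + 1/3 + 3/4 + 3/3 = 293/20; mean = 293/20 ÷ 21 = 293/420 = 0.697619… → 0.698.

0.698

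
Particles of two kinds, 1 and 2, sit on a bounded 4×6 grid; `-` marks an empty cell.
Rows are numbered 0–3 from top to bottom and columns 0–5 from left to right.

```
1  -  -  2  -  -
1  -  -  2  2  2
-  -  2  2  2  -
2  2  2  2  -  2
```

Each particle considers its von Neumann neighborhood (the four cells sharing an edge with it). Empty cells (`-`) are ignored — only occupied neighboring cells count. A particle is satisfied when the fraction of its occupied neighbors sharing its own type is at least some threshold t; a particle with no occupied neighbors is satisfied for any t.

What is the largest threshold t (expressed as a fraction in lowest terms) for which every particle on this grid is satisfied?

Row 0: (0,0)1 1/1 · (0,3)2 1/1
Row 1: (1,0)1 1/1 · (1,3)2 3/3 · (1,4)2 3/3 · (1,5)2 1/1
Row 2: (2,2)2 2/2 · (2,3)2 4/4 · (2,4)2 2/2
Row 3: (3,0)2 1/1 · (3,1)2 2/2 · (3,2)2 3/3 · (3,3)2 2/2 · (3,5)2 — no occupied neighbors
The smallest same-type fraction is 1/1 at (0,0), which reduces to 1/1. Any threshold above that leaves this particle unsatisfied.

1/1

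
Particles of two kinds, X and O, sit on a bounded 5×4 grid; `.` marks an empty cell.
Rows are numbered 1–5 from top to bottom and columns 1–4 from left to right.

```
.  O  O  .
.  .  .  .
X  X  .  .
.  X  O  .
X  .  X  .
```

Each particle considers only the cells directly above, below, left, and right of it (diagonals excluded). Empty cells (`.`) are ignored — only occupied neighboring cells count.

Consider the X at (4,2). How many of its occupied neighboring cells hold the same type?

Occupied neighbors of (4,2): (3,2)=X, (4,3)=O.
Same type (X): 1 of 2.

1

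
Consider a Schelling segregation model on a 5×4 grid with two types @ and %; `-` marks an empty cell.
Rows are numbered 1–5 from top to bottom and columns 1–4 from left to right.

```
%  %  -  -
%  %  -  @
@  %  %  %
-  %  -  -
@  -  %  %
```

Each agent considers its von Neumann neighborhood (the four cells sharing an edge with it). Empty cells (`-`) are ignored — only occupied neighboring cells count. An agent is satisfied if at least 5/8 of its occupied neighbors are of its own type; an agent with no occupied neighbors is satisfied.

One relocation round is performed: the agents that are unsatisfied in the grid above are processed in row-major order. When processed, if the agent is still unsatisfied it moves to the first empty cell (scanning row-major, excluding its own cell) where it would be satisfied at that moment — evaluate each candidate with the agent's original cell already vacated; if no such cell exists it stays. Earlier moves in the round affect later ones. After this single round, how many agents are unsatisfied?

1

Initially unsatisfied (in order): (2,4), (3,1), (3,4).
  (2,4) → (1,4).
  (3,1): no empty cell satisfies it; stays.
  (3,4): now satisfied by earlier moves; stays.
Resulting grid:
% % - @
% % - -
@ % % %
- % - -
@ - % %
Unsatisfied now: (3,1).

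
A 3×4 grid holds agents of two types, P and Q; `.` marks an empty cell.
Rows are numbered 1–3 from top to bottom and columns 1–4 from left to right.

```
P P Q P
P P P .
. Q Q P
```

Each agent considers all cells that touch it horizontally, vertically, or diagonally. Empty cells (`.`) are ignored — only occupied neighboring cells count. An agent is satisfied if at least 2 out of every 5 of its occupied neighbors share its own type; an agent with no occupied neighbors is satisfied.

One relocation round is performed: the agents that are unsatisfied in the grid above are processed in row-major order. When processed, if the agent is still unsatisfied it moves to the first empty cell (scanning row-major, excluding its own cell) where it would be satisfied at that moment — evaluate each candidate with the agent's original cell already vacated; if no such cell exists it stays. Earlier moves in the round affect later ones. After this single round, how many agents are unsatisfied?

Initially unsatisfied (in order): (1,3), (3,2), (3,3).
  (1,3): no empty cell satisfies it; stays.
  (3,2) → (2,4).
  (3,3): no empty cell satisfies it; stays.
Resulting grid:
P P Q P
P P P Q
. . Q P
Unsatisfied now: (1,3), (1,4), (3,3), (3,4).

4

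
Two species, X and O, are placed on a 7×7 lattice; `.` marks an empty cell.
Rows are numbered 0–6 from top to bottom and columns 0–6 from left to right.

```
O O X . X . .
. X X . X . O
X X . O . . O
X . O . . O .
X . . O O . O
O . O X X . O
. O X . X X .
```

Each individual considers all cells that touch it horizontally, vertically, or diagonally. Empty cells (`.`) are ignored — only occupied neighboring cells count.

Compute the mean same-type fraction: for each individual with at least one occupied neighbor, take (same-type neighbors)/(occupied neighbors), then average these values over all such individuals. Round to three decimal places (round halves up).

0.673

(0,0)O 1/2
(0,1)O 1/4
(0,2)X 2/3
(0,4)X 1/1
(1,1)X 4/6
(1,2)X 3/5
(1,4)X 1/2
(1,6)O 1/1
(2,0)X 3/3
(2,1)X 4/5
(2,3)O 1/3
(2,6)O 2/2
(3,0)X 3/3
(3,2)O 2/3
(3,5)O 3/3
(4,0)X 1/2
(4,3)O 3/5
(4,4)O 2/4
(4,6)O 2/2
(5,0)O 1/2
(5,2)O 2/4
(5,3)X 3/6
(5,4)X 3/5
(5,6)O 1/2
(6,1)O 2/3
(6,2)X 1/3
(6,4)X 3/3
(6,5)X 2/3
Sum over 28 individuals: 1/2 + 1/4 + 2/3 + 1/1 + 4/6 + 3/5 + 1/2 + 1/1 + 3/3 + 4/5 + 1/3 + 2/2 + 3/3 + 2/3 + 3/3 + 1/2 + 3/5 + 2/4 + 2/2 + 1/2 + 2/4 + 3/6 + 3/5 + 1/2 + 2/3 + 1/3 + 3/3 + 2/3 = 377/20; mean = 377/20 ÷ 28 = 377/560 = 0.673214… → 0.673.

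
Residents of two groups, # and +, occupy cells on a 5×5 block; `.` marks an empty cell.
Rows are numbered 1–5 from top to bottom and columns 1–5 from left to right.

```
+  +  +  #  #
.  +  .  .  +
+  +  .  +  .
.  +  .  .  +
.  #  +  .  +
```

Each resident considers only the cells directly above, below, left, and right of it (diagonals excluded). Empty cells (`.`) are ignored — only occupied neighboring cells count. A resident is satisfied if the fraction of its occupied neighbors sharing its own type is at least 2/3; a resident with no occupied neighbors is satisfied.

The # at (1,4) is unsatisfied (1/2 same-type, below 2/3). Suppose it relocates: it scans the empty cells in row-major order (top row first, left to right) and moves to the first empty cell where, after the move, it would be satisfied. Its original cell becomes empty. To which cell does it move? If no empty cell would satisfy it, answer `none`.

Vacating (1,4). Empty cells in order:
  (2,1): 0/3 same-type → still unsatisfied.
  (2,3): 0/2 same-type → still unsatisfied.
  (2,4): 0/2 same-type → still unsatisfied.
  (3,3): 0/2 same-type → still unsatisfied.
  (3,5): 0/3 same-type → still unsatisfied.
  (4,1): 0/2 same-type → still unsatisfied.
  (4,3): 0/2 same-type → still unsatisfied.
  (4,4): 0/2 same-type → still unsatisfied.
  (5,1): 1/1 same-type → satisfied — stop here.

(5,1)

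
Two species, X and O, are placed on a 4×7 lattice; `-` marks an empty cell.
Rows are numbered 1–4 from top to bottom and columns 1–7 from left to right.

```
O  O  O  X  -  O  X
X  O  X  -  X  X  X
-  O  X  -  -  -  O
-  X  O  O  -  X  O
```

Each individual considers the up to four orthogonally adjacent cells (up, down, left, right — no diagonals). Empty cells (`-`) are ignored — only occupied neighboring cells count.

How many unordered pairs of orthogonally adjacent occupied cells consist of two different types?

13

Scan each occupied cell's neighbors to the right and below so each pair is counted once.
From row 1: 5 unlike of 9 pairs (running 5/9).
From row 2: 3 unlike of 7 pairs (running 8/16).
From row 3: 3 unlike of 4 pairs (running 11/20).
From row 4: 2 unlike of 3 pairs (running 13/23).
Total adjacent occupied pairs: 23; unlike-type pairs: 13.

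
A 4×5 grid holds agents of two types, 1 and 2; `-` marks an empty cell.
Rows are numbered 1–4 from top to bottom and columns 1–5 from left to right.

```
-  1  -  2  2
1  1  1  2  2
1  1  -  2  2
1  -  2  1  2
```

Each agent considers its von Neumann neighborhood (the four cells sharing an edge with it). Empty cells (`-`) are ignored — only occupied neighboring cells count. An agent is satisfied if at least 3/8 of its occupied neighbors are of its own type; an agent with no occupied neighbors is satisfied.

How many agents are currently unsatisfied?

Row 1: (1,2)1 1/1 ok · (1,4)2 2/2 ok · (1,5)2 2/2 ok
Row 2: (2,1)1 2/2 ok · (2,2)1 4/4 ok · (2,3)1 1/2 ok · (2,4)2 3/4 ok · (2,5)2 3/3 ok
Row 3: (3,1)1 3/3 ok · (3,2)1 2/2 ok · (3,4)2 2/3 ok · (3,5)2 3/3 ok
Row 4: (4,1)1 1/1 ok · (4,3)2 0/1 unhappy · (4,4)1 0/3 unhappy · (4,5)2 1/2 ok
Unsatisfied: (4,3), (4,4) — 2 in total.

2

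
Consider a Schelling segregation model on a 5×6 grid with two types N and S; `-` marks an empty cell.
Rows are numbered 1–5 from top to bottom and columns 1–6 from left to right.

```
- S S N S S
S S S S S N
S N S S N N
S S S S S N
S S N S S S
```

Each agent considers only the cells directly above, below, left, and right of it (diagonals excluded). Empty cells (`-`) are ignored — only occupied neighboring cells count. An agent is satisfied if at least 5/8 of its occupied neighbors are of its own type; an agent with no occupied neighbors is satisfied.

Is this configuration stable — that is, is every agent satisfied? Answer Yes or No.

(1,2)S 2/2 ✓
(1,3)S 2/3 ✓
(1,4)N 0/3 ✗
(1,5)S 2/3 ✓
(1,6)S 1/2 ✗
(2,1)S 2/2 ✓
(2,2)S 3/4 ✓
(2,3)S 4/4 ✓
(2,4)S 3/4 ✓
(2,5)S 2/4 ✗
(2,6)N 1/3 ✗
(3,1)S 2/3 ✓
(3,2)N 0/4 ✗
(3,3)S 3/4 ✓
(3,4)S 3/4 ✓
(3,5)N 1/4 ✗
(3,6)N 3/3 ✓
(4,1)S 3/3 ✓
(4,2)S 3/4 ✓
(4,3)S 3/4 ✓
(4,4)S 4/4 ✓
(4,5)S 2/4 ✗
(4,6)N 1/3 ✗
(5,1)S 2/2 ✓
(5,2)S 2/3 ✓
(5,3)N 0/3 ✗
(5,4)S 2/3 ✓
(5,5)S 3/3 ✓
(5,6)S 1/2 ✗
For instance (1,4) has only 0/3 same-type neighbors, below 5/8.

No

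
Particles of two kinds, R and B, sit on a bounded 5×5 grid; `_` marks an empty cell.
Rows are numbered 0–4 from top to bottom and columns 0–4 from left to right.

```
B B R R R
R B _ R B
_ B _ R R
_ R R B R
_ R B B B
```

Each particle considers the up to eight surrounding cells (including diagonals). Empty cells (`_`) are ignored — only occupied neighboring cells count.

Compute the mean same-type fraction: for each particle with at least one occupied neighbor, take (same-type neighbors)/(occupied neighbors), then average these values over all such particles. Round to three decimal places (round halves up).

Row 0: (0,0)B 2/3 · (0,1)B 2/4 · (0,2)R 2/4 · (0,3)R 3/4 · (0,4)R 2/3
Row 1: (1,0)R 0/4 · (1,1)B 3/5 · (1,3)R 5/6 · (1,4)B 0/5
Row 2: (2,1)B 1/4 · (2,3)R 4/6 · (2,4)R 3/5
Row 3: (3,1)R 2/4 · (3,2)R 3/7 · (3,3)B 3/7 · (3,4)R 2/5
Row 4: (4,1)R 2/3 · (4,2)B 2/5 · (4,3)B 3/5 · (4,4)B 2/3
Sum over 20 particles: 2/3 + 2/4 + 2/4 + 3/4 + 2/3 + 0/4 + 3/5 + 5/6 + 0/5 + 1/4 + 4/6 + 3/5 + 2/4 + 3/7 + 3/7 + 2/5 + 2/3 + 2/5 + 3/5 + 2/3 = 1063/105; mean = 1063/105 ÷ 20 = 1063/2100 = 0.506190… → 0.506.

0.506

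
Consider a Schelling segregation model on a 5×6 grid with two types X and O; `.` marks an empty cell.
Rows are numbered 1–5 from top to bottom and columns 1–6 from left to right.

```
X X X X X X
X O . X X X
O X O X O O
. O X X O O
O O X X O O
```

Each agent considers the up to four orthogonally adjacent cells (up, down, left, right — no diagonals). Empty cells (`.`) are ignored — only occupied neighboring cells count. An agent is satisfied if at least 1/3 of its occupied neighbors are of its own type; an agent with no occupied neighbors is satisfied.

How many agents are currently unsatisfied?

4

(1,1)X 2/2 satisfied
(1,2)X 2/3 satisfied
(1,3)X 2/2 satisfied
(1,4)X 3/3 satisfied
(1,5)X 3/3 satisfied
(1,6)X 2/2 satisfied
(2,1)X 1/3 satisfied
(2,2)O 0/3 not
(2,4)X 3/3 satisfied
(2,5)X 3/4 satisfied
(2,6)X 2/3 satisfied
(3,1)O 0/2 not
(3,2)X 0/4 not
(3,3)O 0/3 not
(3,4)X 2/4 satisfied
(3,5)O 2/4 satisfied
(3,6)O 2/3 satisfied
(4,2)O 1/3 satisfied
(4,3)X 2/4 satisfied
(4,4)X 3/4 satisfied
(4,5)O 3/4 satisfied
(4,6)O 3/3 satisfied
(5,1)O 1/1 satisfied
(5,2)O 2/3 satisfied
(5,3)X 2/3 satisfied
(5,4)X 2/3 satisfied
(5,5)O 2/3 satisfied
(5,6)O 2/2 satisfied
Unsatisfied: (2,2), (3,1), (3,2), (3,3) — 4 in total.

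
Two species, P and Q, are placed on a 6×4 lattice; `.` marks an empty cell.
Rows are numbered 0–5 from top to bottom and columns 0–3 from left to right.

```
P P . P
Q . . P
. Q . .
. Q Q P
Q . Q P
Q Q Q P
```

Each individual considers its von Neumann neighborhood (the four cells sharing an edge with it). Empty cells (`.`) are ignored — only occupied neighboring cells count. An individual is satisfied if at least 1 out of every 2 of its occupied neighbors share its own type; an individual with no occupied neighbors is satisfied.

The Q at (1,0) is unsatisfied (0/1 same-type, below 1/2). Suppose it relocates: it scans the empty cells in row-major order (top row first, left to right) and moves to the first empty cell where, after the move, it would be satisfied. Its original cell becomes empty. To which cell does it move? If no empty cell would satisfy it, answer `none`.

(1,1)

Vacating (1,0). Empty cells in order:
  (0,2): 0/2 same-type → still unsatisfied.
  (1,1): 1/2 same-type → satisfied — stop here.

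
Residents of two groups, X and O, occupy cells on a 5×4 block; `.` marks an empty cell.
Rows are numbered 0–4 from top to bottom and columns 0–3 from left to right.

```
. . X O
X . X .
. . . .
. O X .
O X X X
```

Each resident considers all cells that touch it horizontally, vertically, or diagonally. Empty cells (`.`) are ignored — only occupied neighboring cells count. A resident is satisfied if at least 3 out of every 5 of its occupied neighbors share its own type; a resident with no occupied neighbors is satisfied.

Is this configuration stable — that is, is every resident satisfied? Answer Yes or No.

No

(0,2)X 1/2 unhappy
(0,3)O 0/2 unhappy
(1,0)X 0/0 ok
(1,2)X 1/2 unhappy
(3,1)O 1/4 unhappy
(3,2)X 3/4 ok
(4,0)O 1/2 unhappy
(4,1)X 2/4 unhappy
(4,2)X 3/4 ok
(4,3)X 2/2 ok
For instance (0,2) has only 1/2 same-type neighbors, below 3/5.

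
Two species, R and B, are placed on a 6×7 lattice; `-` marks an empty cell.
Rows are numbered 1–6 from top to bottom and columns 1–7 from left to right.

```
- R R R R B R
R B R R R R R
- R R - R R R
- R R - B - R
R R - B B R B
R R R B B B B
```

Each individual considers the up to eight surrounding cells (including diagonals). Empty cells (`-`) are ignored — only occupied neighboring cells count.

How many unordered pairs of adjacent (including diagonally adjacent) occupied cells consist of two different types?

Scan each occupied cell's neighbors to the right and below (and the two forward diagonals) so each pair is counted once.
Row 1: R(1,2)–R(1,3)= R(1,2)–B(2,2)≠ R(1,2)–R(2,3)= R(1,2)–R(2,1)= R(1,3)–R(1,4)= R(1,3)–R(2,3)= R(1,3)–R(2,4)= R(1,3)–B(2,2)≠ R(1,4)–R(1,5)= R(1,4)–R(2,4)= R(1,4)–R(2,5)= R(1,4)–R(2,3)= R(1,5)–B(1,6)≠ R(1,5)–R(2,5)= R(1,5)–R(2,6)= R(1,5)–R(2,4)= B(1,6)–R(1,7)≠ B(1,6)–R(2,6)≠ B(1,6)–R(2,7)≠ B(1,6)–R(2,5)≠ R(1,7)–R(2,7)= R(1,7)–R(2,6)=  → 7/22 unlike.
Row 2: R(2,1)–B(2,2)≠ R(2,1)–R(3,2)= B(2,2)–R(2,3)≠ B(2,2)–R(3,2)≠ B(2,2)–R(3,3)≠ R(2,3)–R(2,4)= R(2,3)–R(3,3)= R(2,3)–R(3,2)= R(2,4)–R(2,5)= R(2,4)–R(3,5)= R(2,4)–R(3,3)= R(2,5)–R(2,6)= R(2,5)–R(3,5)= R(2,5)–R(3,6)= R(2,6)–R(2,7)= R(2,6)–R(3,6)= R(2,6)–R(3,7)= R(2,6)–R(3,5)= R(2,7)–R(3,7)= R(2,7)–R(3,6)=  → 4/20 unlike.
Row 3: R(3,2)–R(3,3)= R(3,2)–R(4,2)= R(3,2)–R(4,3)= R(3,3)–R(4,3)= R(3,3)–R(4,2)= R(3,5)–R(3,6)= R(3,5)–B(4,5)≠ R(3,6)–R(3,7)= R(3,6)–R(4,7)= R(3,6)–B(4,5)≠ R(3,7)–R(4,7)=  → 2/11 unlike.
Row 4: R(4,2)–R(4,3)= R(4,2)–R(5,2)= R(4,2)–R(5,1)= R(4,3)–B(5,4)≠ R(4,3)–R(5,2)= B(4,5)–B(5,5)= B(4,5)–R(5,6)≠ B(4,5)–B(5,4)= R(4,7)–B(5,7)≠ R(4,7)–R(5,6)=  → 3/10 unlike.
Row 5: R(5,1)–R(5,2)= R(5,1)–R(6,1)= R(5,1)–R(6,2)= R(5,2)–R(6,2)= R(5,2)–R(6,3)= R(5,2)–R(6,1)= B(5,4)–B(5,5)= B(5,4)–B(6,4)= B(5,4)–B(6,5)= B(5,4)–R(6,3)≠ B(5,5)–R(5,6)≠ B(5,5)–B(6,5)= B(5,5)–B(6,6)= B(5,5)–B(6,4)= R(5,6)–B(5,7)≠ R(5,6)–B(6,6)≠ R(5,6)–B(6,7)≠ R(5,6)–B(6,5)≠ B(5,7)–B(6,7)= B(5,7)–B(6,6)=  → 6/20 unlike.
Row 6: R(6,1)–R(6,2)= R(6,2)–R(6,3)= R(6,3)–B(6,4)≠ B(6,4)–B(6,5)= B(6,5)–B(6,6)= B(6,6)–B(6,7)=  → 1/6 unlike.
Total adjacent occupied pairs: 89; unlike-type pairs: 23.

23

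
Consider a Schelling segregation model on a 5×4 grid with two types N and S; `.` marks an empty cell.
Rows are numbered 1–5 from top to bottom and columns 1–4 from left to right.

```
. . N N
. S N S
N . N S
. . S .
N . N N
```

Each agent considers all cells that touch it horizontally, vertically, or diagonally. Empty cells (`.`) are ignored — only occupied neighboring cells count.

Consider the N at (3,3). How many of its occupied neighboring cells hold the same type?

Occupied neighbors of (3,3): (2,2)=S, (2,3)=N, (2,4)=S, (3,4)=S, (4,3)=S.
Same type (N): 1 of 5.

1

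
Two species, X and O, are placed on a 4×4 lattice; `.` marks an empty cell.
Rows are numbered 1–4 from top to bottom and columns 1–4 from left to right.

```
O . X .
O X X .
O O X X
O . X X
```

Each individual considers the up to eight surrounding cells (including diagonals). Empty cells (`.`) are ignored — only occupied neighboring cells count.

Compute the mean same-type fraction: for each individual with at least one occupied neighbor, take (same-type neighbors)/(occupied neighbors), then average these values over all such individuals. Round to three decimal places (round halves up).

(1,1)O 1/2
(1,3)X 2/2
(2,1)O 3/4
(2,2)X 3/7
(2,3)X 4/5
(3,1)O 3/4
(3,2)O 3/7
(3,3)X 5/6
(3,4)X 4/4
(4,1)O 2/2
(4,3)X 3/4
(4,4)X 3/3
Sum over 12 individuals: 1/2 + 2/2 + 3/4 + 3/7 + 4/5 + 3/4 + 3/7 + 5/6 + 4/4 + 2/2 + 3/4 + 3/3 = 3881/420; mean = 3881/420 ÷ 12 = 3881/5040 = 0.770039… → 0.770.

0.770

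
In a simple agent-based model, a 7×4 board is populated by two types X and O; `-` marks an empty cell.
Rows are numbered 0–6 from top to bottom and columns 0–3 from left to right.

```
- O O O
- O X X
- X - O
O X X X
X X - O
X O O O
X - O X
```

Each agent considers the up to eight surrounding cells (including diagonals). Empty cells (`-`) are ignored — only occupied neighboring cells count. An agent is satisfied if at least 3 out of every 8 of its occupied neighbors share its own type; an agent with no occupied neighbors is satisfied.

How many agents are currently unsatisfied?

Row 0: (0,1)O 2/3 satisfied · (0,2)O 3/5 satisfied · (0,3)O 1/3 not
Row 1: (1,1)O 2/4 satisfied · (1,2)X 2/7 not · (1,3)X 1/4 not
Row 2: (2,1)X 3/5 satisfied · (2,3)O 0/4 not
Row 3: (3,0)O 0/4 not · (3,1)X 4/5 satisfied · (3,2)X 4/6 satisfied · (3,3)X 1/3 not
Row 4: (4,0)X 3/5 satisfied · (4,1)X 4/7 satisfied · (4,3)O 2/4 satisfied
Row 5: (5,0)X 3/4 satisfied · (5,1)O 2/6 not · (5,2)O 4/6 satisfied · (5,3)O 3/4 satisfied
Row 6: (6,0)X 1/2 satisfied · (6,2)O 3/4 satisfied · (6,3)X 0/3 not
Unsatisfied: (0,3), (1,2), (1,3), (2,3), (3,0), (3,3), (5,1), (6,3) — 8 in total.

8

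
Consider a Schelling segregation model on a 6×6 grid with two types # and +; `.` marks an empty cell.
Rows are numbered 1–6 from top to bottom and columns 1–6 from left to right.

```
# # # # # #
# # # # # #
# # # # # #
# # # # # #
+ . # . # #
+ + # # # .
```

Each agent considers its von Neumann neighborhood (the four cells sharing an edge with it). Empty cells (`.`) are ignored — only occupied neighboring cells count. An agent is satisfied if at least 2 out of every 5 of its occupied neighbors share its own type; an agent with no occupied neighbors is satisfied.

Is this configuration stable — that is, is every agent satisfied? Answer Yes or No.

(1,1)# 2/2 ✓
(1,2)# 3/3 ✓
(1,3)# 3/3 ✓
(1,4)# 3/3 ✓
(1,5)# 3/3 ✓
(1,6)# 2/2 ✓
(2,1)# 3/3 ✓
(2,2)# 4/4 ✓
(2,3)# 4/4 ✓
(2,4)# 4/4 ✓
(2,5)# 4/4 ✓
(2,6)# 3/3 ✓
(3,1)# 3/3 ✓
(3,2)# 4/4 ✓
(3,3)# 4/4 ✓
(3,4)# 4/4 ✓
(3,5)# 4/4 ✓
(3,6)# 3/3 ✓
(4,1)# 2/3 ✓
(4,2)# 3/3 ✓
(4,3)# 4/4 ✓
(4,4)# 3/3 ✓
(4,5)# 4/4 ✓
(4,6)# 3/3 ✓
(5,1)+ 1/2 ✓
(5,3)# 2/2 ✓
(5,5)# 3/3 ✓
(5,6)# 2/2 ✓
(6,1)+ 2/2 ✓
(6,2)+ 1/2 ✓
(6,3)# 2/3 ✓
(6,4)# 2/2 ✓
(6,5)# 2/2 ✓
All meet the threshold, so the configuration is stable.

Yes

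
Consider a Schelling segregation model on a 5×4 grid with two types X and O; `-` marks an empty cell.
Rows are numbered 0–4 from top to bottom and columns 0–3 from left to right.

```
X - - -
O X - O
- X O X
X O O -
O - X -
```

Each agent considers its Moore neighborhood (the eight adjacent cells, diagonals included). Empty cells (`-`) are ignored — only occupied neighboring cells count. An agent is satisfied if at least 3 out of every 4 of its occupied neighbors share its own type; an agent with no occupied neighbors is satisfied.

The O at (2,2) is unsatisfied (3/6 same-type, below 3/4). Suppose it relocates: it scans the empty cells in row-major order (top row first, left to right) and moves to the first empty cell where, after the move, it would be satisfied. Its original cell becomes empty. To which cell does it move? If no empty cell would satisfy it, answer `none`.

(0,3)

Vacating (2,2). Empty cells in order:
  (0,1): 1/3 same-type → still unsatisfied.
  (0,2): 1/2 same-type → still unsatisfied.
  (0,3): 1/1 same-type → satisfied — stop here.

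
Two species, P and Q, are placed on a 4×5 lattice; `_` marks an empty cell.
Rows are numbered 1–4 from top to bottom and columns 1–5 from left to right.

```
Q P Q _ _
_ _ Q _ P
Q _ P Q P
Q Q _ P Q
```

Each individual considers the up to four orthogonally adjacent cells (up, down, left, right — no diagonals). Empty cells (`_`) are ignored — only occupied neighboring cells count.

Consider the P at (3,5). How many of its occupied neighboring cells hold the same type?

1

Occupied neighbors of (3,5): (2,5)=P, (4,5)=Q, (3,4)=Q.
Same type (P): 1 of 3.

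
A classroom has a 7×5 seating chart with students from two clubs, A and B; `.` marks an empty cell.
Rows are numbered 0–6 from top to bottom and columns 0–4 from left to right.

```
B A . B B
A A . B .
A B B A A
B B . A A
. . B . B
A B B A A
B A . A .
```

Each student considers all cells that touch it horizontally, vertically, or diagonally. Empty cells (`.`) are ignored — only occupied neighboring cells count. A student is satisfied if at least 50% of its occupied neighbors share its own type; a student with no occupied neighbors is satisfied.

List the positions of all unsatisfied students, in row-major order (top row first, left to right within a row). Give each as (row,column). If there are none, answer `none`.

(0,0), (2,0), (4,4), (5,0), (5,2), (5,3), (6,0), (6,1)

(0,0)B 0/3 not
(0,1)A 2/3 satisfied
(0,3)B 2/2 satisfied
(0,4)B 2/2 satisfied
(1,0)A 3/5 satisfied
(1,1)A 3/6 satisfied
(1,3)B 3/5 satisfied
(2,0)A 2/5 not
(2,1)B 3/6 satisfied
(2,2)B 3/6 satisfied
(2,3)A 3/5 satisfied
(2,4)A 3/4 satisfied
(3,0)B 2/3 satisfied
(3,1)B 4/5 satisfied
(3,3)A 3/6 satisfied
(3,4)A 3/4 satisfied
(4,2)B 3/5 satisfied
(4,4)B 0/4 not
(5,0)A 1/3 not
(5,1)B 3/5 satisfied
(5,2)B 2/5 not
(5,3)A 2/5 not
(5,4)A 2/3 satisfied
(6,0)B 1/3 not
(6,1)A 1/4 not
(6,3)A 2/3 satisfied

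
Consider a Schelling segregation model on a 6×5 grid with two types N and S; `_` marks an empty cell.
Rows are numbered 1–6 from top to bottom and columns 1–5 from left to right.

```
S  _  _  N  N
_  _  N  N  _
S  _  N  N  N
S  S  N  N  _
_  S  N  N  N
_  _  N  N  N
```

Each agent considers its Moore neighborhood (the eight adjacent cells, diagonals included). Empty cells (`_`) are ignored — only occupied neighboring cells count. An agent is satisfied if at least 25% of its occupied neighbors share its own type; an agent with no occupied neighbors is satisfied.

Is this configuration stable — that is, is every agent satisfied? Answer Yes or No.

Yes

(1,1)S 0/0 satisfied
(1,4)N 3/3 satisfied
(1,5)N 2/2 satisfied
(2,3)N 4/4 satisfied
(2,4)N 6/6 satisfied
(3,1)S 2/2 satisfied
(3,3)N 5/6 satisfied
(3,4)N 6/6 satisfied
(3,5)N 3/3 satisfied
(4,1)S 3/3 satisfied
(4,2)S 3/6 satisfied
(4,3)N 5/7 satisfied
(4,4)N 7/7 satisfied
(5,2)S 2/5 satisfied
(5,3)N 5/7 satisfied
(5,4)N 7/7 satisfied
(5,5)N 4/4 satisfied
(6,3)N 3/4 satisfied
(6,4)N 5/5 satisfied
(6,5)N 3/3 satisfied
All meet the threshold, so the configuration is stable.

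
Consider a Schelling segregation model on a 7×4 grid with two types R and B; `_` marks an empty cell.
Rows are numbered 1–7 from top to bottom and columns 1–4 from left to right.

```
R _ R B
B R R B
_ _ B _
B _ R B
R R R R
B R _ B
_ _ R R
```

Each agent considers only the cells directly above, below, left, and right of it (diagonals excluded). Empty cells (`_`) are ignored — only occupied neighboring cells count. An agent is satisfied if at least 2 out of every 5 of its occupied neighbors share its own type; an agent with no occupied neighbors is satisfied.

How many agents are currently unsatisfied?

Row 1: (1,1)R 0/1 unhappy · (1,3)R 1/2 ok · (1,4)B 1/2 ok
Row 2: (2,1)B 0/2 unhappy · (2,2)R 1/2 ok · (2,3)R 2/4 ok · (2,4)B 1/2 ok
Row 3: (3,3)B 0/2 unhappy
Row 4: (4,1)B 0/1 unhappy · (4,3)R 1/3 unhappy · (4,4)B 0/2 unhappy
Row 5: (5,1)R 1/3 unhappy · (5,2)R 3/3 ok · (5,3)R 3/3 ok · (5,4)R 1/3 unhappy
Row 6: (6,1)B 0/2 unhappy · (6,2)R 1/2 ok · (6,4)B 0/2 unhappy
Row 7: (7,3)R 1/1 ok · (7,4)R 1/2 ok
Unsatisfied: (1,1), (2,1), (3,3), (4,1), (4,3), (4,4), (5,1), (5,4), (6,1), (6,4) — 10 in total.

10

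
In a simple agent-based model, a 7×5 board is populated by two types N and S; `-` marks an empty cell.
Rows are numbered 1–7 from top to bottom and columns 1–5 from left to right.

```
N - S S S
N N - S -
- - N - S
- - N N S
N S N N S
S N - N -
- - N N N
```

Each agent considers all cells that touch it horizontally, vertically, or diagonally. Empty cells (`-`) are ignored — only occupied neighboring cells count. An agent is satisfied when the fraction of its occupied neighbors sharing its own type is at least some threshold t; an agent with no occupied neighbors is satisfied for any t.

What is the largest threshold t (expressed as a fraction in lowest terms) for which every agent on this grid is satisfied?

Row 1: (1,1)N 2/2 · (1,3)S 2/3 · (1,4)S 3/3 · (1,5)S 2/2
Row 2: (2,1)N 2/2 · (2,2)N 3/4 · (2,4)S 4/5
Row 3: (3,3)N 3/4 · (3,5)S 2/3
Row 4: (4,3)N 4/5 · (4,4)N 4/7 · (4,5)S 2/4
Row 5: (5,1)N 1/3 · (5,2)S 1/5 · (5,3)N 5/6 · (5,4)N 4/6 · (5,5)S 1/4
Row 6: (6,1)S 1/3 · (6,2)N 3/5 · (6,4)N 5/6
Row 7: (7,3)N 3/3 · (7,4)N 3/3 · (7,5)N 2/2
The smallest same-type fraction is 1/5 at (5,2), which reduces to 1/5. Any threshold above that leaves this agent unsatisfied.

1/5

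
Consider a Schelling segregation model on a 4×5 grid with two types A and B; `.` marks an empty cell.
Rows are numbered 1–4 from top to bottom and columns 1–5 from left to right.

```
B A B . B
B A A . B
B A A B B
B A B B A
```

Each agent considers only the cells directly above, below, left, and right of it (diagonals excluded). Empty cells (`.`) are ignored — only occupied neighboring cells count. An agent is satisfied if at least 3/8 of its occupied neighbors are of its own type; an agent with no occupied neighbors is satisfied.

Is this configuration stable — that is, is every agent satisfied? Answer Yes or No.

No

Row 1: (1,1)B 1/2 ok · (1,2)A 1/3 unhappy · (1,3)B 0/2 unhappy · (1,5)B 1/1 ok
Row 2: (2,1)B 2/3 ok · (2,2)A 3/4 ok · (2,3)A 2/3 ok · (2,5)B 2/2 ok
Row 3: (3,1)B 2/3 ok · (3,2)A 3/4 ok · (3,3)A 2/4 ok · (3,4)B 2/3 ok · (3,5)B 2/3 ok
Row 4: (4,1)B 1/2 ok · (4,2)A 1/3 unhappy · (4,3)B 1/3 unhappy · (4,4)B 2/3 ok · (4,5)A 0/2 unhappy
For instance (1,2) has only 1/3 same-type neighbors, below 3/8.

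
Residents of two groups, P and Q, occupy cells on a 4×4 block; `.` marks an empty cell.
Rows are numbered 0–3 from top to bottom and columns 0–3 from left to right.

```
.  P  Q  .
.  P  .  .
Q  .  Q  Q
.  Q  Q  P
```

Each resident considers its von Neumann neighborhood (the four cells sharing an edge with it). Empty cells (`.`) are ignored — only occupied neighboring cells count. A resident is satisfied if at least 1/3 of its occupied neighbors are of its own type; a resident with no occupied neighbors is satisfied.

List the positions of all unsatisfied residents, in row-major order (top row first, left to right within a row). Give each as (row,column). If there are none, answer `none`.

(0,2), (3,3)

(0,1)P 1/2 ok
(0,2)Q 0/1 unhappy
(1,1)P 1/1 ok
(2,0)Q 0/0 ok
(2,2)Q 2/2 ok
(2,3)Q 1/2 ok
(3,1)Q 1/1 ok
(3,2)Q 2/3 ok
(3,3)P 0/2 unhappy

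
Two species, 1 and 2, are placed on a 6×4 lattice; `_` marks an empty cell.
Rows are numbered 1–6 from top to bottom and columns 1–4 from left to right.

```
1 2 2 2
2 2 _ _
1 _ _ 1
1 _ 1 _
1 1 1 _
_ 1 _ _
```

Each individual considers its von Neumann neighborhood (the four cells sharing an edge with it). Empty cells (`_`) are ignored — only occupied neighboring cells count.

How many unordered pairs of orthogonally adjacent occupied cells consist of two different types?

Scan each occupied cell's neighbors to the right and below so each pair is counted once.
From row 1: 2 unlike of 5 pairs (running 2/5).
From row 2: 1 unlike of 2 pairs (running 3/7).
From row 3: 0 unlike of 1 pairs (running 3/8).
From row 4: 0 unlike of 2 pairs (running 3/10).
From row 5: 0 unlike of 3 pairs (running 3/13).
Total adjacent occupied pairs: 13; unlike-type pairs: 3.

3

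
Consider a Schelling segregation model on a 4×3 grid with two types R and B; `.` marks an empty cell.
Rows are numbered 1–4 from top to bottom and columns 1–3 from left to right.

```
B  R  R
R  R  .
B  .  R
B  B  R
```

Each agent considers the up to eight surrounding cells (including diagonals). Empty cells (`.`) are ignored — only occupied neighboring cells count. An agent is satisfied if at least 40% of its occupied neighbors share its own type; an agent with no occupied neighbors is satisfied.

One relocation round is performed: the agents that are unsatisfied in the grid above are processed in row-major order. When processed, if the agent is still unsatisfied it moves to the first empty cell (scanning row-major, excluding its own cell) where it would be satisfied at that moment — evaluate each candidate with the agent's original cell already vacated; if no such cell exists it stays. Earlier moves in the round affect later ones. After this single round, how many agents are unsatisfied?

1

Initially unsatisfied (in order): (1,1).
  (1,1) → (3,2).
Resulting grid:
. R R
R R .
B B R
B B R
Unsatisfied now: (4,3).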